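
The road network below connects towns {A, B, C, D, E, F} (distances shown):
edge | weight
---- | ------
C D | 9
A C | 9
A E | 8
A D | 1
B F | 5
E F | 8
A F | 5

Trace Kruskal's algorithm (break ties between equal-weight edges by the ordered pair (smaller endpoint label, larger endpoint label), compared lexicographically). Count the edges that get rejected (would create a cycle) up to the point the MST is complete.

Sort edges by weight, then run Kruskal:
A D (1): add — endpoints in different components.
A F (5): add — endpoints in different components.
B F (5): add — endpoints in different components.
A E (8): add — endpoints in different components.
E F (8): skip — E and F already connected.
A C (9): add — endpoints in different components.
Edges rejected before the tree was complete: 1.

1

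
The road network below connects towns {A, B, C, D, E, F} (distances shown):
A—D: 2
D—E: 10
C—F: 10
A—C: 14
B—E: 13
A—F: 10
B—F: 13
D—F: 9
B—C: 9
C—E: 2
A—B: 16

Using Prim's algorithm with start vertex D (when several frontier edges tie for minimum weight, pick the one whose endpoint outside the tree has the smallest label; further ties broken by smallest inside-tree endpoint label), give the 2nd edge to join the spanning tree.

D-F

Grow the tree from D using Prim:
Step 1: cheapest edge leaving the tree is A—D (2); add A.
Step 2: cheapest edge leaving the tree is D—F (9); add F.
Step 3: cheapest edge leaving the tree is C—F (10); add C.
Step 4: cheapest edge leaving the tree is C—E (2); add E.
Step 5: cheapest edge leaving the tree is B—C (9); add B.
The 2nd edge added is D—F.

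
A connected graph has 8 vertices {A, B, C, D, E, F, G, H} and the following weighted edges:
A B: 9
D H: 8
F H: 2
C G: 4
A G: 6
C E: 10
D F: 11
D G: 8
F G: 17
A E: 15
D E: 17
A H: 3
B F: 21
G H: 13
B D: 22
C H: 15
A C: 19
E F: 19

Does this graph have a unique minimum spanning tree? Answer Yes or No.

No

Sort edges by weight, then run Kruskal:
F H (2): add — endpoints in different components.
A H (3): add — endpoints in different components.
C G (4): add — endpoints in different components.
A G (6): add — endpoints in different components.
D G (8): add — endpoints in different components.
D H (8): skip — D and H already connected.
A B (9): add — endpoints in different components.
C E (10): add — endpoints in different components.
Non-tree edge D H has weight 8, equal to the heaviest edge on its tree cycle — swapping gives another MST of the same weight. Not unique.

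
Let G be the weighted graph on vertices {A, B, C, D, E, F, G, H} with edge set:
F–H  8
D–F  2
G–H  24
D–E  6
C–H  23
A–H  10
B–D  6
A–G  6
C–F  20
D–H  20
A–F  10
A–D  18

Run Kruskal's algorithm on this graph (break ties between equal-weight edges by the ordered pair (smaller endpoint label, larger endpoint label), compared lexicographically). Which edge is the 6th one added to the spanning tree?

Kruskal: consider edges lightest-first.
D–F (2): add — endpoints in different components.
A–G (6): add — endpoints in different components.
B–D (6): add — endpoints in different components.
D–E (6): add — endpoints in different components.
F–H (8): add — endpoints in different components.
A–F (10): add — endpoints in different components.
A–H (10): skip — A and H already connected.
A–D (18): skip — A and D already connected.
C–F (20): add — endpoints in different components.
The 6th edge added is A–F.

A-F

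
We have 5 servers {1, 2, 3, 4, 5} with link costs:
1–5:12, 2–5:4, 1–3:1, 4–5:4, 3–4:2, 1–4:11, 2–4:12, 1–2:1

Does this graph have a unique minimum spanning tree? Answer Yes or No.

No

Kruskal's algorithm — process edges by increasing weight (ties by edge label):
1–2 (1): add. Components now {1,2} {3} {4} {5}
1–3 (1): add. Components now {1,2,3} {4} {5}
3–4 (2): add. Components now {1,2,3,4} {5}
2–5 (4): add. Components now {1,2,3,4,5}
Non-tree edge 4–5 has weight 4, equal to the heaviest edge on its tree cycle — swapping gives another MST of the same weight. Not unique.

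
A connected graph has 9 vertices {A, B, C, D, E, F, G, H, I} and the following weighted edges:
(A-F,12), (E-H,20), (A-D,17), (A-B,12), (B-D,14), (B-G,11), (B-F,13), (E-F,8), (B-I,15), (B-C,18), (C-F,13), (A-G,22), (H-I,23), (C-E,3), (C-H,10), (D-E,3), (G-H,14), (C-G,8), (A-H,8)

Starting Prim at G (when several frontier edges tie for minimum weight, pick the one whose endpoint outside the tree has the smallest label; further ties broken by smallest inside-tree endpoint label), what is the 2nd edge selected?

C-E

Prim, starting at G.
Step 1: cheapest edge leaving the tree is C-G (8); add C.
Step 2: cheapest edge leaving the tree is C-E (3); add E.
Step 3: cheapest edge leaving the tree is D-E (3); add D.
Step 4: cheapest edge leaving the tree is E-F (8); add F.
Step 5: cheapest edge leaving the tree is C-H (10); add H.
Step 6: cheapest edge leaving the tree is A-H (8); add A.
Step 7: cheapest edge leaving the tree is B-G (11); add B.
Step 8: cheapest edge leaving the tree is B-I (15); add I.
The 2nd edge added is C-E.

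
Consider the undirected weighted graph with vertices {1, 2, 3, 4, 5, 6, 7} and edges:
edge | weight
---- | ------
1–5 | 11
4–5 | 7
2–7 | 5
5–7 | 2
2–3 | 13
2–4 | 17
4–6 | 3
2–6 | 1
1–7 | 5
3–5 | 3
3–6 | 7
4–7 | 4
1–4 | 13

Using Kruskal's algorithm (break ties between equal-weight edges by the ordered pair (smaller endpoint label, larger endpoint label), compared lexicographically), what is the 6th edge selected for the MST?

1-7

Sort edges by weight, then run Kruskal:
2–6 (1): add — endpoints in different components.
5–7 (2): add — endpoints in different components.
3–5 (3): add — endpoints in different components.
4–6 (3): add — endpoints in different components.
4–7 (4): add — endpoints in different components.
1–7 (5): add — endpoints in different components.
The 6th edge added is 1–7.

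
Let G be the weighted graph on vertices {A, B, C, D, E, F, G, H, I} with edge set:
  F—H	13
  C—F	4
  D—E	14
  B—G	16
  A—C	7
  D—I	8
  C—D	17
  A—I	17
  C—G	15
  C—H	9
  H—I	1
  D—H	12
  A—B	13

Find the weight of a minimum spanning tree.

Prim's algorithm from I:
Step 1: cheapest edge leaving the tree is H—I (1); add H.
Step 2: cheapest edge leaving the tree is D—I (8); add D.
Step 3: cheapest edge leaving the tree is C—H (9); add C.
Step 4: cheapest edge leaving the tree is C—F (4); add F.
Step 5: cheapest edge leaving the tree is A—C (7); add A.
Step 6: cheapest edge leaving the tree is A—B (13); add B.
Step 7: cheapest edge leaving the tree is D—E (14); add E.
Step 8: cheapest edge leaving the tree is C—G (15); add G.
MST edges: H—I, D—I, C—H, C—F, A—C, A—B, D—E, C—G; total weight 1+8+9+4+7+13+14+15 = 71.

71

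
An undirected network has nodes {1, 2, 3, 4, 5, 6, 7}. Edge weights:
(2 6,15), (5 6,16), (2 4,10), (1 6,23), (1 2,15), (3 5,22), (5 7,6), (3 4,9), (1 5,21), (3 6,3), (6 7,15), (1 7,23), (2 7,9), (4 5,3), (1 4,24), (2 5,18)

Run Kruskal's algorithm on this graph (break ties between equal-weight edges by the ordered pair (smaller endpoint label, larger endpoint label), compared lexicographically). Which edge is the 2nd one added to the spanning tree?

4-5

Sort edges by weight, then run Kruskal:
3 6 (3): add. Components now {1} {2} {3,6} {4} {5} {7}
4 5 (3): add. Components now {1} {2} {3,6} {4,5} {7}
5 7 (6): add. Components now {1} {2} {3,6} {4,5,7}
2 7 (9): add. Components now {1} {2,4,5,7} {3,6}
3 4 (9): add. Components now {1} {2,3,4,5,6,7}
2 4 (10): skip — 2 and 4 already connected.
1 2 (15): add. Components now {1,2,3,4,5,6,7}
The 2nd edge added is 4 5.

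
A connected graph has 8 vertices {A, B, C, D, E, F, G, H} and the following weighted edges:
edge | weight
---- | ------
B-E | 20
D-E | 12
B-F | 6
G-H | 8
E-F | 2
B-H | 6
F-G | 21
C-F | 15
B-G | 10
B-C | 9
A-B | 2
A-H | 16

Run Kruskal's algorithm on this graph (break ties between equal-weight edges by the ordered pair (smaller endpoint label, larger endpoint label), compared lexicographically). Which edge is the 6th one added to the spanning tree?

Kruskal: consider edges lightest-first.
A-B (2): add — endpoints in different components.
E-F (2): add — endpoints in different components.
B-F (6): add — endpoints in different components.
B-H (6): add — endpoints in different components.
G-H (8): add — endpoints in different components.
B-C (9): add — endpoints in different components.
B-G (10): skip — B and G already connected.
D-E (12): add — endpoints in different components.
The 6th edge added is B-C.

B-C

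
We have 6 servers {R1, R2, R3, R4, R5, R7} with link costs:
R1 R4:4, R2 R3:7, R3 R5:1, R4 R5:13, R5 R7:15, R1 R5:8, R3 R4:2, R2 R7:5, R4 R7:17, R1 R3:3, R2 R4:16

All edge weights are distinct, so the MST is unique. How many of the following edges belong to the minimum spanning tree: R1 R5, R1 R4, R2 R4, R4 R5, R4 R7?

0

Kruskal's algorithm — process edges by increasing weight (ties by edge label):
R3 R5 (1): add — endpoints in different components.
R3 R4 (2): add — endpoints in different components.
R1 R3 (3): add — endpoints in different components.
R1 R4 (4): skip — R1 and R4 already connected.
R2 R7 (5): add — endpoints in different components.
R2 R3 (7): add — endpoints in different components.
MST edge set: {R3 R5, R3 R4, R1 R3, R2 R7, R2 R3}.
Of the listed edges, {} are in the MST → 0.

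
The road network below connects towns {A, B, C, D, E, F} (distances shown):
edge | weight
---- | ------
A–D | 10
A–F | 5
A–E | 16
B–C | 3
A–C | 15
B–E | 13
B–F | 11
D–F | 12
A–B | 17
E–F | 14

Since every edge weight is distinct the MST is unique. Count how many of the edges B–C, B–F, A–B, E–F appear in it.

Sort edges by weight, then run Kruskal:
B–C (3): add — endpoints in different components.
A–F (5): add — endpoints in different components.
A–D (10): add — endpoints in different components.
B–F (11): add — endpoints in different components.
D–F (12): skip — D and F already connected.
B–E (13): add — endpoints in different components.
MST edge set: {B–C, A–F, A–D, B–F, B–E}.
Of the listed edges, {B–C, B–F} are in the MST → 2.

2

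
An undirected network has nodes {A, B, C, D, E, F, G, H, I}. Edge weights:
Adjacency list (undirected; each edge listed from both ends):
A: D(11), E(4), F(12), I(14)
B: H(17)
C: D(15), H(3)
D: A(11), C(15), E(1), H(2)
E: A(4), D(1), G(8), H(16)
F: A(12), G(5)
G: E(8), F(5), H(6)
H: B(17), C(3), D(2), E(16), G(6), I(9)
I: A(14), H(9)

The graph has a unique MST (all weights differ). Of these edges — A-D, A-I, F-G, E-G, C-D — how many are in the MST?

1

Kruskal: consider edges lightest-first.
D-E (1): add — endpoints in different components.
D-H (2): add — endpoints in different components.
C-H (3): add — endpoints in different components.
A-E (4): add — endpoints in different components.
F-G (5): add — endpoints in different components.
G-H (6): add — endpoints in different components.
E-G (8): skip — E and G already connected.
H-I (9): add — endpoints in different components.
A-D (11): skip — A and D already connected.
A-F (12): skip — A and F already connected.
A-I (14): skip — A and I already connected.
C-D (15): skip — C and D already connected.
E-H (16): skip — E and H already connected.
B-H (17): add — endpoints in different components.
MST edge set: {D-E, D-H, C-H, A-E, F-G, G-H, H-I, B-H}.
Of the listed edges, {F-G} are in the MST → 1.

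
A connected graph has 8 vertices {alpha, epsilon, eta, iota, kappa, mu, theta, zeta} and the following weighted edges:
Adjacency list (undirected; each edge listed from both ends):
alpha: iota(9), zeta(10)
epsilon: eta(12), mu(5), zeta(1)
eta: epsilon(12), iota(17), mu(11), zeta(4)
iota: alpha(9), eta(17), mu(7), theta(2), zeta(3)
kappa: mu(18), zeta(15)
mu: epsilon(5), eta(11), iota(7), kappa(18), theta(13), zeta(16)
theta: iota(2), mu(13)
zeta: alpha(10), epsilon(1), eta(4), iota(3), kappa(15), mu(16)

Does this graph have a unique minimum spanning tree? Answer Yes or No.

Sort edges by weight, then run Kruskal:
epsilon-zeta (1): add — endpoints in different components.
iota-theta (2): add — endpoints in different components.
iota-zeta (3): add — endpoints in different components.
eta-zeta (4): add — endpoints in different components.
epsilon-mu (5): add — endpoints in different components.
iota-mu (7): skip — iota and mu already connected.
alpha-iota (9): add — endpoints in different components.
alpha-zeta (10): skip — alpha and zeta already connected.
eta-mu (11): skip — eta and mu already connected.
epsilon-eta (12): skip — epsilon and eta already connected.
mu-theta (13): skip — theta and mu already connected.
kappa-zeta (15): add — endpoints in different components.
Every non-tree edge has weight strictly greater than the heaviest edge on the tree path between its endpoints, so the MST is unique.

Yes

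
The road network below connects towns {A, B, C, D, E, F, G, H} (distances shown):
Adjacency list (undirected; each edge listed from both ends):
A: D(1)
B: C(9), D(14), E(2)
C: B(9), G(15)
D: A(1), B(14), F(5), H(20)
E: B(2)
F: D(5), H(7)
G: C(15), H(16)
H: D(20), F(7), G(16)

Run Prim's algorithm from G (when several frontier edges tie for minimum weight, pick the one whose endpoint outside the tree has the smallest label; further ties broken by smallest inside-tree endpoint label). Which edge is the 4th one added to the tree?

B-D

Prim, starting at G.
Step 1: frontier [C-G 15, G-H 16] → take C-G (15); add C.
Step 2: frontier [B-C 9, G-H 16] → take B-C (9); add B.
Step 3: frontier [B-E 2, B-D 14, G-H 16] → take B-E (2); add E.
Step 4: frontier [B-D 14, G-H 16] → take B-D (14); add D.
Step 5: frontier [A-D 1, D-F 5, D-H 20, G-H 16] → take A-D (1); add A.
Step 6: frontier [D-F 5, D-H 20, G-H 16] → take D-F (5); add F.
Step 7: frontier [D-H 20, F-H 7, G-H 16] → take F-H (7); add H.
The 4th edge added is B-D.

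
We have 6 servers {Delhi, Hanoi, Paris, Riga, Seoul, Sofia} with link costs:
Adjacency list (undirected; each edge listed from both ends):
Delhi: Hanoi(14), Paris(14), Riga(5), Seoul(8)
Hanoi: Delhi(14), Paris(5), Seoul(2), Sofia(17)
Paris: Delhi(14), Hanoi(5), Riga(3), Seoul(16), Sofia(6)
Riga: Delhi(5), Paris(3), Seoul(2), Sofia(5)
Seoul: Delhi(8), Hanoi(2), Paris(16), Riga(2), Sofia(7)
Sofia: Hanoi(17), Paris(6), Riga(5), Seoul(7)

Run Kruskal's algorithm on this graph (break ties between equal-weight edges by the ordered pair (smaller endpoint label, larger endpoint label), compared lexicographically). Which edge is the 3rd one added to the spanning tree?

Kruskal: consider edges lightest-first.
Hanoi—Seoul (2): add — endpoints in different components.
Riga—Seoul (2): add — endpoints in different components.
Paris—Riga (3): add — endpoints in different components.
Delhi—Riga (5): add — endpoints in different components.
Hanoi—Paris (5): skip — Paris and Hanoi already connected.
Riga—Sofia (5): add — endpoints in different components.
The 3rd edge added is Paris—Riga.

Paris-Riga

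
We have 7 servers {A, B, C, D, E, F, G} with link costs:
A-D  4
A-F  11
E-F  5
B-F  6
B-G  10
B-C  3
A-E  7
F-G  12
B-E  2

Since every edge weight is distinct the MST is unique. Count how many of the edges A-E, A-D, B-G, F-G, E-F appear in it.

4

Sort edges by weight, then run Kruskal:
B-E (2): add — endpoints in different components.
B-C (3): add — endpoints in different components.
A-D (4): add — endpoints in different components.
E-F (5): add — endpoints in different components.
B-F (6): skip — B and F already connected.
A-E (7): add — endpoints in different components.
B-G (10): add — endpoints in different components.
MST edge set: {B-E, B-C, A-D, E-F, A-E, B-G}.
Of the listed edges, {A-E, A-D, B-G, E-F} are in the MST → 4.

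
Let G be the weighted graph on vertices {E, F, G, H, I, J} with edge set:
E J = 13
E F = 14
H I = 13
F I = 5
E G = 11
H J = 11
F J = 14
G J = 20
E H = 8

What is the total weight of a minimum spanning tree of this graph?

Kruskal's algorithm — process edges by increasing weight (ties by edge label):
F I (5): add — endpoints in different components.
E H (8): add — endpoints in different components.
E G (11): add — endpoints in different components.
H J (11): add — endpoints in different components.
E J (13): skip — E and J already connected.
H I (13): add — endpoints in different components.
MST edges: F I, E H, E G, H J, H I; total weight 5+8+11+11+13 = 48.

48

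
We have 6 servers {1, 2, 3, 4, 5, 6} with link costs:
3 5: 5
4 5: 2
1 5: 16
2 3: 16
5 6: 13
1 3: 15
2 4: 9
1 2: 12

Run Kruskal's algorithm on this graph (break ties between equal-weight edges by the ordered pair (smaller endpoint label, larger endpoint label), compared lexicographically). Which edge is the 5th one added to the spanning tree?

Sort edges by weight, then run Kruskal:
4 5 (2): add — endpoints in different components.
3 5 (5): add — endpoints in different components.
2 4 (9): add — endpoints in different components.
1 2 (12): add — endpoints in different components.
5 6 (13): add — endpoints in different components.
The 5th edge added is 5 6.

5-6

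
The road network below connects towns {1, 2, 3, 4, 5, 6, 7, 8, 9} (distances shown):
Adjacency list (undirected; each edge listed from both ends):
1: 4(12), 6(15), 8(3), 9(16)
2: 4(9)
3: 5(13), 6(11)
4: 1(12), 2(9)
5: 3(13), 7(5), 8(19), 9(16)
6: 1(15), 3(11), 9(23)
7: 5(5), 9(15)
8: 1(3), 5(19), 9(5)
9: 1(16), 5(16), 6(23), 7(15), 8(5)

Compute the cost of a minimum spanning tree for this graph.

Grow the tree from 4 using Prim:
Step 1: cheapest edge leaving the tree is 2–4 (9); add 2.
Step 2: cheapest edge leaving the tree is 1–4 (12); add 1.
Step 3: cheapest edge leaving the tree is 1–8 (3); add 8.
Step 4: cheapest edge leaving the tree is 8–9 (5); add 9.
Step 5: cheapest edge leaving the tree is 1–6 (15); add 6.
Step 6: cheapest edge leaving the tree is 3–6 (11); add 3.
Step 7: cheapest edge leaving the tree is 3–5 (13); add 5.
Step 8: cheapest edge leaving the tree is 5–7 (5); add 7.
MST edges: 2–4, 1–4, 1–8, 8–9, 1–6, 3–6, 3–5, 5–7; total weight 9+12+3+5+15+11+13+5 = 73.

73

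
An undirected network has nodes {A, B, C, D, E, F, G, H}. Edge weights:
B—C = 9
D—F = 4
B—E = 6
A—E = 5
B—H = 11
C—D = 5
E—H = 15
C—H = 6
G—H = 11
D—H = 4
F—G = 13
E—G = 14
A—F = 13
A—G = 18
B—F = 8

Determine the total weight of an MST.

43

Kruskal's algorithm — process edges by increasing weight (ties by edge label):
D—F (4): add — endpoints in different components.
D—H (4): add — endpoints in different components.
A—E (5): add — endpoints in different components.
C—D (5): add — endpoints in different components.
B—E (6): add — endpoints in different components.
C—H (6): skip — C and H already connected.
B—F (8): add — endpoints in different components.
B—C (9): skip — B and C already connected.
B—H (11): skip — B and H already connected.
G—H (11): add — endpoints in different components.
MST edges: D—F, D—H, A—E, C—D, B—E, B—F, G—H; total weight 4+4+5+5+6+8+11 = 43.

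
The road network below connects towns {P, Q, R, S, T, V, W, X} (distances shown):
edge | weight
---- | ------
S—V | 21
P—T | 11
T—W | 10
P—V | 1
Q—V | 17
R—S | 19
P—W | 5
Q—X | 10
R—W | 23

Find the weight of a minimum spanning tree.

83

Kruskal: consider edges lightest-first.
P—V (1): add — endpoints in different components.
P—W (5): add — endpoints in different components.
Q—X (10): add — endpoints in different components.
T—W (10): add — endpoints in different components.
P—T (11): skip — T and P already connected.
Q—V (17): add — endpoints in different components.
R—S (19): add — endpoints in different components.
S—V (21): add — endpoints in different components.
MST edges: P—V, P—W, Q—X, T—W, Q—V, R—S, S—V; total weight 1+5+10+10+17+19+21 = 83.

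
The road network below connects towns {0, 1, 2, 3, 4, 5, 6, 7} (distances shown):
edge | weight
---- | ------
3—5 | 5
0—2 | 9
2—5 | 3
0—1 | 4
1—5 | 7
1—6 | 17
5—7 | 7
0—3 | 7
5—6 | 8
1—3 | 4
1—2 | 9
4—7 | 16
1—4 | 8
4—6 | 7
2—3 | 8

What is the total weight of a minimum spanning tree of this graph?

Kruskal's algorithm — process edges by increasing weight (ties by edge label):
2—5 (3): add — endpoints in different components.
0—1 (4): add — endpoints in different components.
1—3 (4): add — endpoints in different components.
3—5 (5): add — endpoints in different components.
0—3 (7): skip — 0 and 3 already connected.
1—5 (7): skip — 1 and 5 already connected.
4—6 (7): add — endpoints in different components.
5—7 (7): add — endpoints in different components.
1—4 (8): add — endpoints in different components.
MST edges: 2—5, 0—1, 1—3, 3—5, 4—6, 5—7, 1—4; total weight 3+4+4+5+7+7+8 = 38.

38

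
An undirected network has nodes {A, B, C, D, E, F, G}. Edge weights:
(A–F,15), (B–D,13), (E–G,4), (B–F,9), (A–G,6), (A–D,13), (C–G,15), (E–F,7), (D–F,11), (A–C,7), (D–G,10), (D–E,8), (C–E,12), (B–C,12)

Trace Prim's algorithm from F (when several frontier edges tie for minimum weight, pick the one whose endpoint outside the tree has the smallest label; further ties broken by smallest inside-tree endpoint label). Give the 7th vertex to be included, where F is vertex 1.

B

Grow the tree from F using Prim:
Step 1: frontier [E–F 7, B–F 9, D–F 11, A–F 15] → take E–F (7); add E.
Step 2: frontier [E–G 4, D–E 8, C–E 12, B–F 9, D–F 11, A–F 15] → take E–G (4); add G.
Step 3: frontier [D–E 8, C–E 12, B–F 9, D–F 11, A–F 15, A–G 6, D–G 10, C–G 15] → take A–G (6); add A.
Step 4: frontier [A–C 7, A–D 13, D–E 8, C–E 12, B–F 9, D–F 11, D–G 10, C–G 15] → take A–C (7); add C.
Step 5: frontier [A–D 13, B–C 12, D–E 8, B–F 9, D–F 11, D–G 10] → take D–E (8); add D.
Step 6: frontier [B–C 12, B–D 13, B–F 9] → take B–F (9); add B.
Vertex order: F, E, G, A, C, D, B. The 7th vertex is B.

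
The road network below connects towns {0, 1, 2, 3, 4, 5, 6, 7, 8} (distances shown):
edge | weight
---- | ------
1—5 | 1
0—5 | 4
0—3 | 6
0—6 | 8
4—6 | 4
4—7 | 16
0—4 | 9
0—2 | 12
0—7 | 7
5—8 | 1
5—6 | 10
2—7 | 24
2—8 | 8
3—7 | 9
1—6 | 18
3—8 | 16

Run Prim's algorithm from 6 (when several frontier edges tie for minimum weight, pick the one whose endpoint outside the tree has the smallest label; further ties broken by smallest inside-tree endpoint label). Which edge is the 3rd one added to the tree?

0-5

Prim's algorithm from 6:
Step 1: cheapest edge leaving the tree is 4—6 (4); add 4.
Step 2: cheapest edge leaving the tree is 0—6 (8); add 0.
Step 3: cheapest edge leaving the tree is 0—5 (4); add 5.
Step 4: cheapest edge leaving the tree is 1—5 (1); add 1.
Step 5: cheapest edge leaving the tree is 5—8 (1); add 8.
Step 6: cheapest edge leaving the tree is 0—3 (6); add 3.
Step 7: cheapest edge leaving the tree is 0—7 (7); add 7.
Step 8: cheapest edge leaving the tree is 2—8 (8); add 2.
The 3rd edge added is 0—5.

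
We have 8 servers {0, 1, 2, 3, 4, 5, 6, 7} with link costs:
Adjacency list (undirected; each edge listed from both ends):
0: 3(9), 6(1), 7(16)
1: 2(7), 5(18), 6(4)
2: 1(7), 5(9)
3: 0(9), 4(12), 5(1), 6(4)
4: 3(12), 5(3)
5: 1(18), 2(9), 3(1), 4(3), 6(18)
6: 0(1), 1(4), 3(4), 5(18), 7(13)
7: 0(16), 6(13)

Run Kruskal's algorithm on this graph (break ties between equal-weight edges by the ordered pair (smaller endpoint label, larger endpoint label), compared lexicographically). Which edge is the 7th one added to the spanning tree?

6-7

Kruskal: consider edges lightest-first.
0-6 (1): add — endpoints in different components.
3-5 (1): add — endpoints in different components.
4-5 (3): add — endpoints in different components.
1-6 (4): add — endpoints in different components.
3-6 (4): add — endpoints in different components.
1-2 (7): add — endpoints in different components.
0-3 (9): skip — 0 and 3 already connected.
2-5 (9): skip — 2 and 5 already connected.
3-4 (12): skip — 3 and 4 already connected.
6-7 (13): add — endpoints in different components.
The 7th edge added is 6-7.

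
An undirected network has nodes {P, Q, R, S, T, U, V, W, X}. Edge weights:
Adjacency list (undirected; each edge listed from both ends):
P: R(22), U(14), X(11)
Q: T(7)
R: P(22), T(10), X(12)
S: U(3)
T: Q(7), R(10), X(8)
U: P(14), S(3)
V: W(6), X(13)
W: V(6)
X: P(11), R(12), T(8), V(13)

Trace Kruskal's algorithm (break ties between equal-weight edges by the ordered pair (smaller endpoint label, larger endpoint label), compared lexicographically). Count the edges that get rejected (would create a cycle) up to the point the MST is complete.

1

Kruskal's algorithm — process edges by increasing weight (ties by edge label):
S U (3): add — endpoints in different components.
V W (6): add — endpoints in different components.
Q T (7): add — endpoints in different components.
T X (8): add — endpoints in different components.
R T (10): add — endpoints in different components.
P X (11): add — endpoints in different components.
R X (12): skip — X and R already connected.
V X (13): add — endpoints in different components.
P U (14): add — endpoints in different components.
Edges rejected before the tree was complete: 1.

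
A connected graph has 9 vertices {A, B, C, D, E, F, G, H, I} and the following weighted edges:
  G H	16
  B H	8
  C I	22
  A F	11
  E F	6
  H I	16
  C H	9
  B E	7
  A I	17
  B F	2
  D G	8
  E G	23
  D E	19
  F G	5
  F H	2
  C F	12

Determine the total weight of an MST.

Prim's algorithm from D:
Step 1: cheapest edge leaving the tree is D G (8); add G.
Step 2: cheapest edge leaving the tree is F G (5); add F.
Step 3: cheapest edge leaving the tree is B F (2); add B.
Step 4: cheapest edge leaving the tree is F H (2); add H.
Step 5: cheapest edge leaving the tree is E F (6); add E.
Step 6: cheapest edge leaving the tree is C H (9); add C.
Step 7: cheapest edge leaving the tree is A F (11); add A.
Step 8: cheapest edge leaving the tree is H I (16); add I.
MST edges: D G, F G, B F, F H, E F, C H, A F, H I; total weight 8+5+2+2+6+9+11+16 = 59.

59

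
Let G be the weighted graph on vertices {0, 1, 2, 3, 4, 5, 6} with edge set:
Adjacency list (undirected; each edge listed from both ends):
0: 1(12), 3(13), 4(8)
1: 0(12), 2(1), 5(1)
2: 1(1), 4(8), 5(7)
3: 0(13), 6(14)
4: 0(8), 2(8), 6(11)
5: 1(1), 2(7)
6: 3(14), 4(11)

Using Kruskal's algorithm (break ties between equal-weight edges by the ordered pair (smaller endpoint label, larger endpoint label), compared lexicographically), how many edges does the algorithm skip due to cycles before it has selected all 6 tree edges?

Kruskal's algorithm — process edges by increasing weight (ties by edge label):
1—2 (1): add — endpoints in different components.
1—5 (1): add — endpoints in different components.
2—5 (7): skip — 2 and 5 already connected.
0—4 (8): add — endpoints in different components.
2—4 (8): add — endpoints in different components.
4—6 (11): add — endpoints in different components.
0—1 (12): skip — 0 and 1 already connected.
0—3 (13): add — endpoints in different components.
Edges rejected before the tree was complete: 2.

2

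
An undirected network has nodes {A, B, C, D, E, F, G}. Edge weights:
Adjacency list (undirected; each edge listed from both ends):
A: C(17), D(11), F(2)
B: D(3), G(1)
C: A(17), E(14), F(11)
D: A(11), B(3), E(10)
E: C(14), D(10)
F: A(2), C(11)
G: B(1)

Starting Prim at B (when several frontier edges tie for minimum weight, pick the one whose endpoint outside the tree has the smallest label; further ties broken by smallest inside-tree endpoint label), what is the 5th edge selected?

A-F

Grow the tree from B using Prim:
Step 1: frontier [B-G 1, B-D 3] → take B-G (1); add G.
Step 2: frontier [B-D 3] → take B-D (3); add D.
Step 3: frontier [D-E 10, A-D 11] → take D-E (10); add E.
Step 4: frontier [A-D 11, C-E 14] → take A-D (11); add A.
Step 5: frontier [A-F 2, A-C 17, C-E 14] → take A-F (2); add F.
Step 6: frontier [A-C 17, C-E 14, C-F 11] → take C-F (11); add C.
The 5th edge added is A-F.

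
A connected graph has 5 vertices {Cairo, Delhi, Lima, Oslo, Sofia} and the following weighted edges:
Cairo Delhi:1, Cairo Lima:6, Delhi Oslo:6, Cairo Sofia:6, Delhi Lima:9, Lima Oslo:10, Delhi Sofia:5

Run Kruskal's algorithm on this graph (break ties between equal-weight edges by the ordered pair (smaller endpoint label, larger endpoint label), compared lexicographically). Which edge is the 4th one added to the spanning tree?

Delhi-Oslo

Kruskal's algorithm — process edges by increasing weight (ties by edge label):
Cairo Delhi (1): add — endpoints in different components.
Delhi Sofia (5): add — endpoints in different components.
Cairo Lima (6): add — endpoints in different components.
Cairo Sofia (6): skip — Sofia and Cairo already connected.
Delhi Oslo (6): add — endpoints in different components.
The 4th edge added is Delhi Oslo.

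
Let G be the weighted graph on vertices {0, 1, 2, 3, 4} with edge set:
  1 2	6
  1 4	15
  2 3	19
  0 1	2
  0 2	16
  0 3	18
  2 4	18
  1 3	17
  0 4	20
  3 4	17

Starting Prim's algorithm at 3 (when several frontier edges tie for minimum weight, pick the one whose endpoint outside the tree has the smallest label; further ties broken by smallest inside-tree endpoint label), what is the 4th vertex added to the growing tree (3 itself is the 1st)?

Prim's algorithm from 3:
Step 1: frontier [1 3 17, 3 4 17, 0 3 18, 2 3 19] → take 1 3 (17); add 1.
Step 2: frontier [0 1 2, 1 2 6, 1 4 15, 3 4 17, 0 3 18, 2 3 19] → take 0 1 (2); add 0.
Step 3: frontier [0 2 16, 0 4 20, 1 2 6, 1 4 15, 3 4 17, 2 3 19] → take 1 2 (6); add 2.
Step 4: frontier [0 4 20, 1 4 15, 2 4 18, 3 4 17] → take 1 4 (15); add 4.
Vertex order: 3, 1, 0, 2, 4. The 4th vertex is 2.

2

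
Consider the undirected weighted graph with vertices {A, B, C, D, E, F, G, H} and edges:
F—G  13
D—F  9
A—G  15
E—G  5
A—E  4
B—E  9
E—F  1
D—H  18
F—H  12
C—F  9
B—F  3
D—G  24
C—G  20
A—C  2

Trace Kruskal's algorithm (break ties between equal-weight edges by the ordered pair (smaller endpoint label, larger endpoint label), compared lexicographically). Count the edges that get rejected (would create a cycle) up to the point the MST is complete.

Sort edges by weight, then run Kruskal:
E—F (1): add — endpoints in different components.
A—C (2): add — endpoints in different components.
B—F (3): add — endpoints in different components.
A—E (4): add — endpoints in different components.
E—G (5): add — endpoints in different components.
B—E (9): skip — B and E already connected.
C—F (9): skip — C and F already connected.
D—F (9): add — endpoints in different components.
F—H (12): add — endpoints in different components.
Edges rejected before the tree was complete: 2.

2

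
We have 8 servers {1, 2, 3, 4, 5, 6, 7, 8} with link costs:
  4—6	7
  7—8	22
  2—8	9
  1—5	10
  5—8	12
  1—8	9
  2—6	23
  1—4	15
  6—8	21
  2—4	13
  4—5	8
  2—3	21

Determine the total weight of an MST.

86

Kruskal's algorithm — process edges by increasing weight (ties by edge label):
4—6 (7): add — endpoints in different components.
4—5 (8): add — endpoints in different components.
1—8 (9): add — endpoints in different components.
2—8 (9): add — endpoints in different components.
1—5 (10): add — endpoints in different components.
5—8 (12): skip — 5 and 8 already connected.
2—4 (13): skip — 2 and 4 already connected.
1—4 (15): skip — 1 and 4 already connected.
2—3 (21): add — endpoints in different components.
6—8 (21): skip — 6 and 8 already connected.
7—8 (22): add — endpoints in different components.
MST edges: 4—6, 4—5, 1—8, 2—8, 1—5, 2—3, 7—8; total weight 7+8+9+9+10+21+22 = 86.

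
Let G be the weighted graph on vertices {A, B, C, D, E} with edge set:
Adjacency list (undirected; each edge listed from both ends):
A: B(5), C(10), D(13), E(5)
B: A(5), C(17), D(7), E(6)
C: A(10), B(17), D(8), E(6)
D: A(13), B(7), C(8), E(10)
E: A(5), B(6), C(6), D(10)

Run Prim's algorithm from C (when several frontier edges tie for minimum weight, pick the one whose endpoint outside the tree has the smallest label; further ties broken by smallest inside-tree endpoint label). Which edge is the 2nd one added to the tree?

A-E

Grow the tree from C using Prim:
Step 1: cheapest edge leaving the tree is C E (6); add E.
Step 2: cheapest edge leaving the tree is A E (5); add A.
Step 3: cheapest edge leaving the tree is A B (5); add B.
Step 4: cheapest edge leaving the tree is B D (7); add D.
The 2nd edge added is A E.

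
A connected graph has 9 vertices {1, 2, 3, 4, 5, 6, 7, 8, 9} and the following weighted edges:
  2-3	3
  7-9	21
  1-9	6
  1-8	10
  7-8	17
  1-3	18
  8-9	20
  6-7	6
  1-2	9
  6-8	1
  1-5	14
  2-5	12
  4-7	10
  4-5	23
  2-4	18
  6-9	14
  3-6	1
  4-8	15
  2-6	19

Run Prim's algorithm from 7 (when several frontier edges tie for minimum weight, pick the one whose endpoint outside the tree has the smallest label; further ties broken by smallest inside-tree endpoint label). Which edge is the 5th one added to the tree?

Prim's algorithm from 7:
Step 1: cheapest edge leaving the tree is 6-7 (6); add 6.
Step 2: cheapest edge leaving the tree is 3-6 (1); add 3.
Step 3: cheapest edge leaving the tree is 6-8 (1); add 8.
Step 4: cheapest edge leaving the tree is 2-3 (3); add 2.
Step 5: cheapest edge leaving the tree is 1-2 (9); add 1.
Step 6: cheapest edge leaving the tree is 1-9 (6); add 9.
Step 7: cheapest edge leaving the tree is 4-7 (10); add 4.
Step 8: cheapest edge leaving the tree is 2-5 (12); add 5.
The 5th edge added is 1-2.

1-2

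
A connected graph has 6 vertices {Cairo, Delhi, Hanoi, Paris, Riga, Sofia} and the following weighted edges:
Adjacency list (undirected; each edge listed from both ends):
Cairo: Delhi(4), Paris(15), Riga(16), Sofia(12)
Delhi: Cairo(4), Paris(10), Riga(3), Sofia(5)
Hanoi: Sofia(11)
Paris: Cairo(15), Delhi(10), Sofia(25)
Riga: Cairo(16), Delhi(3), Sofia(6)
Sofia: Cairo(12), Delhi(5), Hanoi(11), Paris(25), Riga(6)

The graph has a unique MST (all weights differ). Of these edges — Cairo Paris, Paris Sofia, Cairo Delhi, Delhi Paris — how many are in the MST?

Kruskal's algorithm — process edges by increasing weight (ties by edge label):
Delhi Riga (3): add. Components now {Paris} {Delhi,Riga} {Sofia} {Hanoi} {Cairo}
Cairo Delhi (4): add. Components now {Paris} {Cairo,Delhi,Riga} {Sofia} {Hanoi}
Delhi Sofia (5): add. Components now {Paris} {Cairo,Delhi,Riga,Sofia} {Hanoi}
Riga Sofia (6): skip — Riga and Sofia already connected.
Delhi Paris (10): add. Components now {Cairo,Delhi,Paris,Riga,Sofia} {Hanoi}
Hanoi Sofia (11): add. Components now {Cairo,Delhi,Hanoi,Paris,Riga,Sofia}
MST edge set: {Delhi Riga, Cairo Delhi, Delhi Sofia, Delhi Paris, Hanoi Sofia}.
Of the listed edges, {Cairo Delhi, Delhi Paris} are in the MST → 2.

2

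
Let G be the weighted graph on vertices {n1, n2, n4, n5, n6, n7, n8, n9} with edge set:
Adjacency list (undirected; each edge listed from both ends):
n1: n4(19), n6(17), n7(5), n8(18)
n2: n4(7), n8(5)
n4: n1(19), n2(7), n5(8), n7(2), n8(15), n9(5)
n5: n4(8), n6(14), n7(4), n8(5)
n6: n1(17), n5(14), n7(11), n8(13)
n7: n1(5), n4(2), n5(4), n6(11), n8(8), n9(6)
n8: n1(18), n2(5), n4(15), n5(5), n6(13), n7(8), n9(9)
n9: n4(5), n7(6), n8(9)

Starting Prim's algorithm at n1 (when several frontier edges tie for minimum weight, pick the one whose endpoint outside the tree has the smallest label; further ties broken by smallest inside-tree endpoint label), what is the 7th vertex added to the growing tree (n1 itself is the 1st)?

n9

Grow the tree from n1 using Prim:
Step 1: cheapest edge leaving the tree is n1—n7 (5); add n7.
Step 2: cheapest edge leaving the tree is n4—n7 (2); add n4.
Step 3: cheapest edge leaving the tree is n5—n7 (4); add n5.
Step 4: cheapest edge leaving the tree is n5—n8 (5); add n8.
Step 5: cheapest edge leaving the tree is n2—n8 (5); add n2.
Step 6: cheapest edge leaving the tree is n4—n9 (5); add n9.
Step 7: cheapest edge leaving the tree is n6—n7 (11); add n6.
Vertex order: n1, n7, n4, n5, n8, n2, n9, n6. The 7th vertex is n9.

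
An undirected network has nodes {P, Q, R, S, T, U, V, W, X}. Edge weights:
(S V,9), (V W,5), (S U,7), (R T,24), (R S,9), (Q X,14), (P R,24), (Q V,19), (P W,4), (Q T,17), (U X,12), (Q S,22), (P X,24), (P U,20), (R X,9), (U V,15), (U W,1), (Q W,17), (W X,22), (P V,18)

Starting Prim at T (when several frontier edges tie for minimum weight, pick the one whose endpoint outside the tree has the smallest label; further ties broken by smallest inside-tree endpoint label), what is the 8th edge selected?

Prim's algorithm from T:
Step 1: cheapest edge leaving the tree is Q T (17); add Q.
Step 2: cheapest edge leaving the tree is Q X (14); add X.
Step 3: cheapest edge leaving the tree is R X (9); add R.
Step 4: cheapest edge leaving the tree is R S (9); add S.
Step 5: cheapest edge leaving the tree is S U (7); add U.
Step 6: cheapest edge leaving the tree is U W (1); add W.
Step 7: cheapest edge leaving the tree is P W (4); add P.
Step 8: cheapest edge leaving the tree is V W (5); add V.
The 8th edge added is V W.

V-W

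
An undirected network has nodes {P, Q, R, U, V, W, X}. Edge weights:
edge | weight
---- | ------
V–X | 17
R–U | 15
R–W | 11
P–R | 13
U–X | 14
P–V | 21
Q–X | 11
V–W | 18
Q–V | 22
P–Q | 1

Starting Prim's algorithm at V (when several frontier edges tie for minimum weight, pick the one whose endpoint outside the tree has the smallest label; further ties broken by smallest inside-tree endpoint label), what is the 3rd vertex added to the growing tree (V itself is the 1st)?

Grow the tree from V using Prim:
Step 1: cheapest edge leaving the tree is V–X (17); add X.
Step 2: cheapest edge leaving the tree is Q–X (11); add Q.
Step 3: cheapest edge leaving the tree is P–Q (1); add P.
Step 4: cheapest edge leaving the tree is P–R (13); add R.
Step 5: cheapest edge leaving the tree is R–W (11); add W.
Step 6: cheapest edge leaving the tree is U–X (14); add U.
Vertex order: V, X, Q, P, R, W, U. The 3rd vertex is Q.

Q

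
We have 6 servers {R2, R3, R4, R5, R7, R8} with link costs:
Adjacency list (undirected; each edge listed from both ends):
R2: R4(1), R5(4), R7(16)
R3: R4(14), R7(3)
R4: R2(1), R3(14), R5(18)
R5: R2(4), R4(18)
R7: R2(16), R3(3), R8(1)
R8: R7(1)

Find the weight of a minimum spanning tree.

23

Prim's algorithm from R8:
Step 1: cheapest edge leaving the tree is R7 R8 (1); add R7.
Step 2: cheapest edge leaving the tree is R3 R7 (3); add R3.
Step 3: cheapest edge leaving the tree is R3 R4 (14); add R4.
Step 4: cheapest edge leaving the tree is R2 R4 (1); add R2.
Step 5: cheapest edge leaving the tree is R2 R5 (4); add R5.
MST edges: R7 R8, R3 R7, R3 R4, R2 R4, R2 R5; total weight 1+3+14+1+4 = 23.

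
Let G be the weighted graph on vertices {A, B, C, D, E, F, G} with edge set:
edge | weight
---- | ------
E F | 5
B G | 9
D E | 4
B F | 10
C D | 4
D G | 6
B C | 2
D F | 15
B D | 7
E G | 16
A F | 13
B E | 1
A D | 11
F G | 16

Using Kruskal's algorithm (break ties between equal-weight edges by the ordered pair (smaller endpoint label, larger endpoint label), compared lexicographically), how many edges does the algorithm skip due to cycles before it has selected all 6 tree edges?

4

Kruskal's algorithm — process edges by increasing weight (ties by edge label):
B E (1): add. Components now {A} {B,E} {C} {D} {F} {G}
B C (2): add. Components now {A} {B,C,E} {D} {F} {G}
C D (4): add. Components now {A} {B,C,D,E} {F} {G}
D E (4): skip — D and E already connected.
E F (5): add. Components now {A} {B,C,D,E,F} {G}
D G (6): add. Components now {A} {B,C,D,E,F,G}
B D (7): skip — B and D already connected.
B G (9): skip — B and G already connected.
B F (10): skip — B and F already connected.
A D (11): add. Components now {A,B,C,D,E,F,G}
Edges rejected before the tree was complete: 4.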